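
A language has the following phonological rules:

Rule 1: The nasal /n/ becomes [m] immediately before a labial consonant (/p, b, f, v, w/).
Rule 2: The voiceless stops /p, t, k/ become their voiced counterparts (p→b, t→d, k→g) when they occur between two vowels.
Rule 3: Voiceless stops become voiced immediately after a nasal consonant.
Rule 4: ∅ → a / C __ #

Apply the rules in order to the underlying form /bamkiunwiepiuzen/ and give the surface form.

Rule 1 (nasal place assimilation): /n/ precedes the labial consonant /w/, so it assimilates in place to [m]. /bamkiunwiepiuzen/ → bamkiumwiepiuzen.
Rule 2 (intervocalic voicing): /p/ is a voiceless stop between vowels /e/ and /i/, so it voices to [b]. /bamkiumwiepiuzen/ → bamkiumwiebiuzen.
Rule 3 (post-nasal voicing): /k/ is a voiceless stop immediately after the nasal /m/, so it voices to [g]. /bamkiumwiebiuzen/ → bamgiumwiebiuzen.
Rule 4 (final a-epenthesis): the form ends in the consonant /n/, so [a] is inserted word-finally. /bamgiumwiebiuzen/ → bamgiumwiebiuzena.

bamgiumwiebiuzena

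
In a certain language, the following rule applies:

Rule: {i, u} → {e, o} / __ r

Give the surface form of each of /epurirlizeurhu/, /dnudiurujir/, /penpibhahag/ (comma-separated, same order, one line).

eporerlizeorhu, dnudiorujer, penpibhahag

/epurirlizeurhu/: /u/ is a high vowel immediately before /r/, so it lowers to [o]. /i/ is a high vowel immediately before /r/, so it lowers to [e]. /u/ is a high vowel immediately before /r/, so it lowers to [o]. → [eporerlizeorhu].
/dnudiurujir/: /u/ is a high vowel immediately before /r/, so it lowers to [o]. /i/ is a high vowel immediately before /r/, so it lowers to [e]. → [dnudiorujer].
/penpibhahag/: the rule's environment is not met; surfaces unchanged as [penpibhahag].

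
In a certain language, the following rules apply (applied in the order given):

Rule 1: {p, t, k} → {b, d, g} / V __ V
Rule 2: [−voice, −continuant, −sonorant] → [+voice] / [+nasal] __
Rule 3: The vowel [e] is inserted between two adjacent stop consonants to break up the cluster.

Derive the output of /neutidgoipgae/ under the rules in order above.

Rule 1 (intervocalic voicing): /t/ is a voiceless stop between vowels /u/ and /i/, so it voices to [d]. /neutidgoipgae/ → neudidgoipgae.
Rule 2 (post-nasal voicing): no segment meets the environment; /neudidgoipgae/ is unchanged.
Rule 3 (stop-cluster e-epenthesis): /d/ and /g/ form a stop–stop cluster, so [e] is inserted between them. /p/ and /g/ form a stop–stop cluster, so [e] is inserted between them. /neudidgoipgae/ → neudidegoipegae.

neudidegoipegae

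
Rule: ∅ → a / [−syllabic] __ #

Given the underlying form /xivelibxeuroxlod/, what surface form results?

the form ends in the consonant /d/, so [a] is inserted word-finally.
Surface form: [xivelibxeuroxloda].

xivelibxeuroxloda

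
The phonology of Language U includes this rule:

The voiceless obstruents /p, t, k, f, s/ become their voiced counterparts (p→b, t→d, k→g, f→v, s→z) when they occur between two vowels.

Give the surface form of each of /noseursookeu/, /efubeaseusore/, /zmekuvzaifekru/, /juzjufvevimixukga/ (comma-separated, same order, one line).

nozeursoogeu, evubeazeuzore, zmeguvzaivekru, juzjufvevimixukga

/noseursookeu/: /s/ is a voiceless obstruent between vowels /o/ and /e/, so it voices to [z]. /k/ is a voiceless obstruent between vowels /o/ and /e/, so it voices to [g]. → [nozeursoogeu].
/efubeaseusore/: /f/ is a voiceless obstruent between vowels /e/ and /u/, so it voices to [v]. /s/ is a voiceless obstruent between vowels /a/ and /e/, so it voices to [z]. /s/ is a voiceless obstruent between vowels /u/ and /o/, so it voices to [z]. → [evubeazeuzore].
/zmekuvzaifekru/: /k/ is a voiceless obstruent between vowels /e/ and /u/, so it voices to [g]. /f/ is a voiceless obstruent between vowels /i/ and /e/, so it voices to [v]. → [zmeguvzaivekru].
/juzjufvevimixukga/: the rule's environment is not met; surfaces unchanged as [juzjufvevimixukga].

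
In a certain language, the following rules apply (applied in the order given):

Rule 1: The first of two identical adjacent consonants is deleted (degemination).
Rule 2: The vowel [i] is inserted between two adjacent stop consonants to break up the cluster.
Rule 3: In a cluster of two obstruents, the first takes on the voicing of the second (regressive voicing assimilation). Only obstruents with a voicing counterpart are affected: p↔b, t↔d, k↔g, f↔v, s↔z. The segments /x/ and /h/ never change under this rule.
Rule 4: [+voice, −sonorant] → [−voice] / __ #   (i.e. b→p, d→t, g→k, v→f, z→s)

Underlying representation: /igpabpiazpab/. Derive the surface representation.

Rule 1 (degemination): no segment meets the environment; /igpabpiazpab/ is unchanged.
Rule 2 (stop-cluster i-epenthesis): /g/ and /p/ form a stop–stop cluster, so [i] is inserted between them. /b/ and /p/ form a stop–stop cluster, so [i] is inserted between them. /igpabpiazpab/ → igipabipiazpab.
Rule 3 (regressive voicing assimilation): /z/ precedes the voiceless obstruent /p/, so it devoices to [s] by assimilation. /igipabipiazpab/ → igipabipiaspab.
Rule 4 (final devoicing): /b/ is a voiced obstruent in word-final position, so it devoices to [p]. /igipabipiaspab/ → igipabipiaspap.

igipabipiaspap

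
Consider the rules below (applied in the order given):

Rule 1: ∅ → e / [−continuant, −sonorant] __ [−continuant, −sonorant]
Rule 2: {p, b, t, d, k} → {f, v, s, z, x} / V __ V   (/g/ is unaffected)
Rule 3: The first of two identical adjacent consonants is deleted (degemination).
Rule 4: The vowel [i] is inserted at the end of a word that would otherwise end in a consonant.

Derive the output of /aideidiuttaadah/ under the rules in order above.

Rule 1 (stop-cluster e-epenthesis): /t/ and /t/ form a stop–stop cluster, so [e] is inserted between them. /aideidiuttaadah/ → aideidiutetaadah.
Rule 2 (intervocalic spirantization): /d/ is a stop between vowels /i/ and /e/, so it spirantizes to the fricative [z]. /d/ is a stop between vowels /i/ and /i/, so it spirantizes to the fricative [z]. /t/ is a stop between vowels /u/ and /e/, so it spirantizes to the fricative [s]. /t/ is a stop between vowels /e/ and /a/, so it spirantizes to the fricative [s]. /d/ is a stop between vowels /a/ and /a/, so it spirantizes to the fricative [z]. /aideidiutetaadah/ → aizeiziusesaazah.
Rule 3 (degemination): no segment meets the environment; /aizeiziusesaazah/ is unchanged.
Rule 4 (final i-epenthesis): the form ends in the consonant /h/, so [i] is inserted word-finally. /aizeiziusesaazah/ → aizeiziusesaazahi.

aizeiziusesaazahi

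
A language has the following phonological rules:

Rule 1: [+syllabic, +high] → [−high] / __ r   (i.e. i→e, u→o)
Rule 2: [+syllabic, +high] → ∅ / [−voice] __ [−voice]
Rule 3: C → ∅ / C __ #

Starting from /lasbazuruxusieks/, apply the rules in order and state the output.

Rule 1 (pre-rhotic lowering): /u/ is a high vowel immediately before /r/, so it lowers to [o]. /lasbazuruxusieks/ → lasbazoruxusieks.
Rule 2 (high vowel syncope): /u/ is a high vowel flanked by voiceless consonants /x/ and /s/, so it deletes. /lasbazoruxusieks/ → lasbazoruxsieks.
Rule 3 (final cluster simplification): /s/ is the second consonant of a word-final cluster /ks/, so it deletes. /lasbazoruxsieks/ → lasbazoruxsiek.

lasbazoruxsiek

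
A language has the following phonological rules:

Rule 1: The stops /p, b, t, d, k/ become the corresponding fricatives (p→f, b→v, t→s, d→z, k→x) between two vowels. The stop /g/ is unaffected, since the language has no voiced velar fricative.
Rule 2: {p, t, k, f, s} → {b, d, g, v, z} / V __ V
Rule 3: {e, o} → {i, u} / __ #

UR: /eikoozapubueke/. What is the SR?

eixoozavuvuexi

Rule 1 (intervocalic spirantization): /k/ is a stop between vowels /i/ and /o/, so it spirantizes to the fricative [x]. /p/ is a stop between vowels /a/ and /u/, so it spirantizes to the fricative [f]. /b/ is a stop between vowels /u/ and /u/, so it spirantizes to the fricative [v]. /k/ is a stop between vowels /e/ and /e/, so it spirantizes to the fricative [x]. /eikoozapubueke/ → eixoozafuvuexe.
Rule 2 (intervocalic voicing): /f/ is a voiceless obstruent between vowels /a/ and /u/, so it voices to [v]. /eixoozafuvuexe/ → eixoozavuvuexe.
Rule 3 (final vowel raising): /e/ is a mid vowel in word-final position, so it raises to [i]. /eixoozavuvuexe/ → eixoozavuvuexi.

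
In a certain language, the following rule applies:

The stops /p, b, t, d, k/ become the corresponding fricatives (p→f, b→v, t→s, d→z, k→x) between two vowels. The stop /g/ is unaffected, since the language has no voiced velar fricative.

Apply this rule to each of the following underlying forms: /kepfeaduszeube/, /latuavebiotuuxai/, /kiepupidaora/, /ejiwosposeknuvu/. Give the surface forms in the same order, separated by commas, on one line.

/kepfeaduszeube/: /d/ is a stop between vowels /a/ and /u/, so it spirantizes to the fricative [z]. /b/ is a stop between vowels /u/ and /e/, so it spirantizes to the fricative [v]. → [kepfeazuszeuve].
/latuavebiotuuxai/: /t/ is a stop between vowels /a/ and /u/, so it spirantizes to the fricative [s]. /b/ is a stop between vowels /e/ and /i/, so it spirantizes to the fricative [v]. /t/ is a stop between vowels /o/ and /u/, so it spirantizes to the fricative [s]. → [lasuaveviosuuxai].
/kiepupidaora/: /p/ is a stop between vowels /e/ and /u/, so it spirantizes to the fricative [f]. /p/ is a stop between vowels /u/ and /i/, so it spirantizes to the fricative [f]. /d/ is a stop between vowels /i/ and /a/, so it spirantizes to the fricative [z]. → [kiefufizaora].
/ejiwosposeknuvu/: the rule's environment is not met; surfaces unchanged as [ejiwosposeknuvu].

kepfeazuszeuve, lasuaveviosuuxai, kiefufizaora, ejiwosposeknuvu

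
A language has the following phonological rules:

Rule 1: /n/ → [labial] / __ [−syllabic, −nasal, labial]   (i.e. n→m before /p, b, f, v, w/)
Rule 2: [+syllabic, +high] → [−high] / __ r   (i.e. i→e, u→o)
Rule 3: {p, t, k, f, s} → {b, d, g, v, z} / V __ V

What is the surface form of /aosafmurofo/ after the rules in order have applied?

Rule 1 (nasal place assimilation): no segment meets the environment; /aosafmurofo/ is unchanged.
Rule 2 (pre-rhotic lowering): /u/ is a high vowel immediately before /r/, so it lowers to [o]. /aosafmurofo/ → aosafmorofo.
Rule 3 (intervocalic voicing): /s/ is a voiceless obstruent between vowels /o/ and /a/, so it voices to [z]. /f/ is a voiceless obstruent between vowels /o/ and /o/, so it voices to [v]. /aosafmorofo/ → aozafmorovo.

aozafmorovo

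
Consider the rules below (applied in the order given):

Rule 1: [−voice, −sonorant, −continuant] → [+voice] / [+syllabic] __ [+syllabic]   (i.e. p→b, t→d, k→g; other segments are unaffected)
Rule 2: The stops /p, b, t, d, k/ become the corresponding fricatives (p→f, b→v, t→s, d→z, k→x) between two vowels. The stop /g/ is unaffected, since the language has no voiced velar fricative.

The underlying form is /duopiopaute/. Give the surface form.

Rule 1 (intervocalic voicing): /p/ is a voiceless stop between vowels /o/ and /i/, so it voices to [b]. /p/ is a voiceless stop between vowels /o/ and /a/, so it voices to [b]. /t/ is a voiceless stop between vowels /u/ and /e/, so it voices to [d]. /duopiopaute/ → duobiobaude.
Rule 2 (intervocalic spirantization): /b/ is a stop between vowels /o/ and /i/, so it spirantizes to the fricative [v]. /b/ is a stop between vowels /o/ and /a/, so it spirantizes to the fricative [v]. /d/ is a stop between vowels /u/ and /e/, so it spirantizes to the fricative [z]. /duobiobaude/ → duoviovauze.

duoviovauze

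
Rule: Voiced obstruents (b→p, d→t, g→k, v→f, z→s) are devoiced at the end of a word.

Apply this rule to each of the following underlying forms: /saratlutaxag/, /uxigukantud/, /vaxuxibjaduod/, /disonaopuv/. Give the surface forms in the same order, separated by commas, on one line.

saratlutaxak, uxigukantut, vaxuxibjaduot, disonaopuf

/saratlutaxag/: /g/ is a voiced obstruent in word-final position, so it devoices to [k]. → [saratlutaxak].
/uxigukantud/: /d/ is a voiced obstruent in word-final position, so it devoices to [t]. → [uxigukantut].
/vaxuxibjaduod/: /d/ is a voiced obstruent in word-final position, so it devoices to [t]. → [vaxuxibjaduot].
/disonaopuv/: /v/ is a voiced obstruent in word-final position, so it devoices to [f]. → [disonaopuf].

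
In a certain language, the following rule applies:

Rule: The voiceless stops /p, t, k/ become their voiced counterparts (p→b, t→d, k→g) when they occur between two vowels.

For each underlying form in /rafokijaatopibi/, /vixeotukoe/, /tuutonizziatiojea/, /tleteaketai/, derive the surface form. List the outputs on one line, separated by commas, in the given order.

rafogijaadobibi, vixeodugoe, tuudonizziadiojea, tledeagedai

/rafokijaatopibi/: /k/ is a voiceless stop between vowels /o/ and /i/, so it voices to [g]. /t/ is a voiceless stop between vowels /a/ and /o/, so it voices to [d]. /p/ is a voiceless stop between vowels /o/ and /i/, so it voices to [b]. → [rafogijaadobibi].
/vixeotukoe/: /t/ is a voiceless stop between vowels /o/ and /u/, so it voices to [d]. /k/ is a voiceless stop between vowels /u/ and /o/, so it voices to [g]. → [vixeodugoe].
/tuutonizziatiojea/: /t/ is a voiceless stop between vowels /u/ and /o/, so it voices to [d]. /t/ is a voiceless stop between vowels /a/ and /i/, so it voices to [d]. → [tuudonizziadiojea].
/tleteaketai/: /t/ is a voiceless stop between vowels /e/ and /e/, so it voices to [d]. /k/ is a voiceless stop between vowels /a/ and /e/, so it voices to [g]. /t/ is a voiceless stop between vowels /e/ and /a/, so it voices to [d]. → [tledeagedai].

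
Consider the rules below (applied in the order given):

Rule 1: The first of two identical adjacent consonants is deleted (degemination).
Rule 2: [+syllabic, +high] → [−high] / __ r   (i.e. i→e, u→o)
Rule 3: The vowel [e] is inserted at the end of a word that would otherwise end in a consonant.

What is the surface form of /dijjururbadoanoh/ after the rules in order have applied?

dijororbadoanohe

Rule 1 (degemination): /jj/ is a geminate; the first /j/ deletes. /dijjururbadoanoh/ → dijururbadoanoh.
Rule 2 (pre-rhotic lowering): /u/ is a high vowel immediately before /r/, so it lowers to [o]. /u/ is a high vowel immediately before /r/, so it lowers to [o]. /dijururbadoanoh/ → dijororbadoanoh.
Rule 3 (final e-epenthesis): the form ends in the consonant /h/, so [e] is inserted word-finally. /dijororbadoanoh/ → dijororbadoanohe.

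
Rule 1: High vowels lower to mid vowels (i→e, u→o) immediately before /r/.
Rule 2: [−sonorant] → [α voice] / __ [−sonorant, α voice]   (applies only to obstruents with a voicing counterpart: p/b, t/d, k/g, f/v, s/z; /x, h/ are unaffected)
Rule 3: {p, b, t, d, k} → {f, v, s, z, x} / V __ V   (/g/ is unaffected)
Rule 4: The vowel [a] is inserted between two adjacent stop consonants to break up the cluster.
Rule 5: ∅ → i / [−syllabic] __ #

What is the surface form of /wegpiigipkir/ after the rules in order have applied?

wekapiigipakeri

Rule 1 (pre-rhotic lowering): /i/ is a high vowel immediately before /r/, so it lowers to [e]. /wegpiigipkir/ → wegpiigipker.
Rule 2 (regressive voicing assimilation): /g/ precedes the voiceless obstruent /p/, so it devoices to [k] by assimilation. /wegpiigipker/ → wekpiigipker.
Rule 3 (intervocalic spirantization): no segment meets the environment; /wekpiigipker/ is unchanged.
Rule 4 (stop-cluster a-epenthesis): /k/ and /p/ form a stop–stop cluster, so [a] is inserted between them. /p/ and /k/ form a stop–stop cluster, so [a] is inserted between them. /wekpiigipker/ → wekapiigipaker.
Rule 5 (final i-epenthesis): the form ends in the consonant /r/, so [i] is inserted word-finally. /wekapiigipaker/ → wekapiigipakeri.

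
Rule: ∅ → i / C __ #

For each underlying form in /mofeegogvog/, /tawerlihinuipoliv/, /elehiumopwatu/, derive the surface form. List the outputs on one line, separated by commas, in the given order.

mofeegogvogi, tawerlihinuipolivi, elehiumopwatu

/mofeegogvog/: the form ends in the consonant /g/, so [i] is inserted word-finally. → [mofeegogvogi].
/tawerlihinuipoliv/: the form ends in the consonant /v/, so [i] is inserted word-finally. → [tawerlihinuipolivi].
/elehiumopwatu/: the rule's environment is not met; surfaces unchanged as [elehiumopwatu].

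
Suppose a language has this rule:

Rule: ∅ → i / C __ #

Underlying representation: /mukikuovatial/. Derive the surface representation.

mukikuovatiali

the form ends in the consonant /l/, so [i] is inserted word-finally.
Surface form: [mukikuovatiali].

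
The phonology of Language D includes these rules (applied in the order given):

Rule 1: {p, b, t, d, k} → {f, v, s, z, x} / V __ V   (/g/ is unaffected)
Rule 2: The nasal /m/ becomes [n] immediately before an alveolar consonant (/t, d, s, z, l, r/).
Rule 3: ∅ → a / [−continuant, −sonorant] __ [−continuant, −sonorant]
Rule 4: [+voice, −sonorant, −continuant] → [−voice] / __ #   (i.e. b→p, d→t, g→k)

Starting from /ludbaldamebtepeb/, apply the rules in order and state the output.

ludabaldamebatefep

Rule 1 (intervocalic spirantization): /p/ is a stop between vowels /e/ and /e/, so it spirantizes to the fricative [f]. /ludbaldamebtepeb/ → ludbaldamebtefeb.
Rule 2 (nasal place assimilation): no segment meets the environment; /ludbaldamebtefeb/ is unchanged.
Rule 3 (stop-cluster a-epenthesis): /d/ and /b/ form a stop–stop cluster, so [a] is inserted between them. /b/ and /t/ form a stop–stop cluster, so [a] is inserted between them. /ludbaldamebtefeb/ → ludabaldamebatefeb.
Rule 4 (final devoicing): /b/ is a voiced stop in word-final position, so it devoices to [p]. /ludabaldamebatefeb/ → ludabaldamebatefep.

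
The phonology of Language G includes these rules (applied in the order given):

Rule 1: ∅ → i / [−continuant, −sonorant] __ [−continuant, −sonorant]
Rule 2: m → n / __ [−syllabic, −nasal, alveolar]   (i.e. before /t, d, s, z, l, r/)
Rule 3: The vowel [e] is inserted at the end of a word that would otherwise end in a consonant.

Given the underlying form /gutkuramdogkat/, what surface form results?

Rule 1 (stop-cluster i-epenthesis): /t/ and /k/ form a stop–stop cluster, so [i] is inserted between them. /g/ and /k/ form a stop–stop cluster, so [i] is inserted between them. /gutkuramdogkat/ → gutikuramdogikat.
Rule 2 (nasal place assimilation): /m/ precedes the alveolar consonant /d/, so it assimilates in place to [n]. /gutikuramdogikat/ → gutikurandogikat.
Rule 3 (final e-epenthesis): the form ends in the consonant /t/, so [e] is inserted word-finally. /gutikurandogikat/ → gutikurandogikate.

gutikurandogikate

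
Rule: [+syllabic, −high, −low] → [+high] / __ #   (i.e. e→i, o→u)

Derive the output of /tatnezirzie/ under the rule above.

tatnezirzii

Scanning /tatnezirzie/: /e/ at position 5 is not in the conditioning environment; /e/ is a mid vowel in word-final position, so it raises to [i].
Result: [tatnezirzii].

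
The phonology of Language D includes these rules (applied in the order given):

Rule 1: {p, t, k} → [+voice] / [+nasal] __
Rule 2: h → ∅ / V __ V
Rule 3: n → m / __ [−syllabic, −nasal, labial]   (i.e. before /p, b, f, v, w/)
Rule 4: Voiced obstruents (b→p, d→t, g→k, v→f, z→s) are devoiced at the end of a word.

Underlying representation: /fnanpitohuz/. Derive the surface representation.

Rule 1 (post-nasal voicing): /p/ is a voiceless stop immediately after the nasal /n/, so it voices to [b]. /fnanpitohuz/ → fnanbitohuz.
Rule 2 (intervocalic h-deletion): /h/ occurs between vowels /o/ and /u/, so it deletes. /fnanbitohuz/ → fnanbitouz.
Rule 3 (nasal place assimilation): /n/ precedes the labial consonant /b/, so it assimilates in place to [m]. /fnanbitouz/ → fnambitouz.
Rule 4 (final devoicing): /z/ is a voiced obstruent in word-final position, so it devoices to [s]. /fnambitouz/ → fnambitous.

fnambitous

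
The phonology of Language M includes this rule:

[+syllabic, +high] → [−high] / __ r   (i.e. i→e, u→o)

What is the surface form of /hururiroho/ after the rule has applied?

/u/ is a high vowel immediately before /r/, so it lowers to [o].
/u/ is a high vowel immediately before /r/, so it lowers to [o].
/i/ is a high vowel immediately before /r/, so it lowers to [e].
Surface form: [hororeroho].

hororeroho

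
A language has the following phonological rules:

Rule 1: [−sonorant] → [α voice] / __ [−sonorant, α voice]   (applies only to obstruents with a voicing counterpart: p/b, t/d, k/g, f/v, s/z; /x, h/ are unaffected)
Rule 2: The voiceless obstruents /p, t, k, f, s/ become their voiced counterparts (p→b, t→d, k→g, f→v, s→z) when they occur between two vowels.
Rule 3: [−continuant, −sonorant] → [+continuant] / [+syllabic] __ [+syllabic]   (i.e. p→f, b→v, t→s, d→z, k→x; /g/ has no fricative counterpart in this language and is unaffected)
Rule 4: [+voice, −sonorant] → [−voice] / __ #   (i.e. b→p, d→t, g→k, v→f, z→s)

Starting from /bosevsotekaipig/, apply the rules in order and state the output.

bozefsozegaivik

Rule 1 (regressive voicing assimilation): /v/ precedes the voiceless obstruent /s/, so it devoices to [f] by assimilation. /bosevsotekaipig/ → bosefsotekaipig.
Rule 2 (intervocalic voicing): /s/ is a voiceless obstruent between vowels /o/ and /e/, so it voices to [z]. /t/ is a voiceless obstruent between vowels /o/ and /e/, so it voices to [d]. /k/ is a voiceless obstruent between vowels /e/ and /a/, so it voices to [g]. /p/ is a voiceless obstruent between vowels /i/ and /i/, so it voices to [b]. /bosefsotekaipig/ → bozefsodegaibig.
Rule 3 (intervocalic spirantization): /d/ is a stop between vowels /o/ and /e/, so it spirantizes to the fricative [z]. /b/ is a stop between vowels /i/ and /i/, so it spirantizes to the fricative [v]. /bozefsodegaibig/ → bozefsozegaivig.
Rule 4 (final devoicing): /g/ is a voiced obstruent in word-final position, so it devoices to [k]. /bozefsozegaivig/ → bozefsozegaivik.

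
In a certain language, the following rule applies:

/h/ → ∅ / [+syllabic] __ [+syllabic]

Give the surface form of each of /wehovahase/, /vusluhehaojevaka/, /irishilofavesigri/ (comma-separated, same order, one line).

/wehovahase/: /h/ occurs between vowels /e/ and /o/, so it deletes. /h/ occurs between vowels /a/ and /a/, so it deletes. → [weovaase].
/vusluhehaojevaka/: /h/ occurs between vowels /u/ and /e/, so it deletes. /h/ occurs between vowels /e/ and /a/, so it deletes. → [vuslueaojevaka].
/irishilofavesigri/: the rule's environment is not met; surfaces unchanged as [irishilofavesigri].

weovaase, vuslueaojevaka, irishilofavesigri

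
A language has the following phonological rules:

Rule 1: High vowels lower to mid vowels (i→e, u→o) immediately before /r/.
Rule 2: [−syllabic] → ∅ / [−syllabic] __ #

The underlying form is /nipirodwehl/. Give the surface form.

niperodweh

Rule 1 (pre-rhotic lowering): /i/ is a high vowel immediately before /r/, so it lowers to [e]. /nipirodwehl/ → niperodwehl.
Rule 2 (final cluster simplification): /l/ is the second consonant of a word-final cluster /hl/, so it deletes. /niperodwehl/ → niperodweh.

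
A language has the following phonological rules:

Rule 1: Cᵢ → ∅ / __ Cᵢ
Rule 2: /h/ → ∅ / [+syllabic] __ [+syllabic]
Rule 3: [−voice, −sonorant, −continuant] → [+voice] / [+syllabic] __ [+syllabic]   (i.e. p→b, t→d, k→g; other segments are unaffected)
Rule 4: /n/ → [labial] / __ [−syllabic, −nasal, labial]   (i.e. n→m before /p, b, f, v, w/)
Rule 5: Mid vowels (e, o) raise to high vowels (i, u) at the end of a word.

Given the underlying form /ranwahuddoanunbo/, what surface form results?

ramwaudoanumbu

Rule 1 (degemination): /dd/ is a geminate; the first /d/ deletes. /ranwahuddoanunbo/ → ranwahudoanunbo.
Rule 2 (intervocalic h-deletion): /h/ occurs between vowels /a/ and /u/, so it deletes. /ranwahudoanunbo/ → ranwaudoanunbo.
Rule 3 (intervocalic voicing): no segment meets the environment; /ranwaudoanunbo/ is unchanged.
Rule 4 (nasal place assimilation): /n/ precedes the labial consonant /w/, so it assimilates in place to [m]. /n/ precedes the labial consonant /b/, so it assimilates in place to [m]. /ranwaudoanunbo/ → ramwaudoanumbo.
Rule 5 (final vowel raising): /o/ is a mid vowel in word-final position, so it raises to [u]. /ramwaudoanumbo/ → ramwaudoanumbu.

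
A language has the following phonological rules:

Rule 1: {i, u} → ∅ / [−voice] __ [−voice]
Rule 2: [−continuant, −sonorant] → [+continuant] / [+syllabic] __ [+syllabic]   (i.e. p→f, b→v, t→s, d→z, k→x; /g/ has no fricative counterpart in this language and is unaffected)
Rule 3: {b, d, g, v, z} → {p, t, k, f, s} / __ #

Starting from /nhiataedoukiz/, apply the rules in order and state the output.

Rule 1 (high vowel syncope): no segment meets the environment; /nhiataedoukiz/ is unchanged.
Rule 2 (intervocalic spirantization): /t/ is a stop between vowels /a/ and /a/, so it spirantizes to the fricative [s]. /d/ is a stop between vowels /e/ and /o/, so it spirantizes to the fricative [z]. /k/ is a stop between vowels /u/ and /i/, so it spirantizes to the fricative [x]. /nhiataedoukiz/ → nhiasaezouxiz.
Rule 3 (final devoicing): /z/ is a voiced obstruent in word-final position, so it devoices to [s]. /nhiasaezouxiz/ → nhiasaezouxis.

nhiasaezouxis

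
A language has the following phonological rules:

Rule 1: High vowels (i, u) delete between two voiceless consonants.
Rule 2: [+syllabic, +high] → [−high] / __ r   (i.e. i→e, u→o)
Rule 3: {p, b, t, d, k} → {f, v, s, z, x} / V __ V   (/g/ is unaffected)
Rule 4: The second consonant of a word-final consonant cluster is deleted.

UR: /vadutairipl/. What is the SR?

Rule 1 (high vowel syncope): no segment meets the environment; /vadutairipl/ is unchanged.
Rule 2 (pre-rhotic lowering): /i/ is a high vowel immediately before /r/, so it lowers to [e]. /vadutairipl/ → vadutaeripl.
Rule 3 (intervocalic spirantization): /d/ is a stop between vowels /a/ and /u/, so it spirantizes to the fricative [z]. /t/ is a stop between vowels /u/ and /a/, so it spirantizes to the fricative [s]. /vadutaeripl/ → vazusaeripl.
Rule 4 (final cluster simplification): /l/ is the second consonant of a word-final cluster /pl/, so it deletes. /vazusaeripl/ → vazusaerip.

vazusaerip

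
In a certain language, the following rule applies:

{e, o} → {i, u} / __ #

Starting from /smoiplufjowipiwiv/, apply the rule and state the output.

No segment of /smoiplufjowipiwiv/ meets the structural description of the rule, so the form surfaces unchanged.

smoiplufjowipiwiv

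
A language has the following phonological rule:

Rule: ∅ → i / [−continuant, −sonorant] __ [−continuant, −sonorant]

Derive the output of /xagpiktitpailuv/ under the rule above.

/g/ and /p/ form a stop–stop cluster, so [i] is inserted between them.
/k/ and /t/ form a stop–stop cluster, so [i] is inserted between them.
/t/ and /p/ form a stop–stop cluster, so [i] is inserted between them.
Surface form: [xagipikititipailuv].

xagipikititipailuv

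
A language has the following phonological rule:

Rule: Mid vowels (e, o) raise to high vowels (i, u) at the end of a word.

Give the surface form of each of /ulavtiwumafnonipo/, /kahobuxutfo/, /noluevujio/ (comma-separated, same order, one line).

/ulavtiwumafnonipo/: /o/ is a mid vowel in word-final position, so it raises to [u]. → [ulavtiwumafnonipu].
/kahobuxutfo/: /o/ is a mid vowel in word-final position, so it raises to [u]. → [kahobuxutfu].
/noluevujio/: /o/ is a mid vowel in word-final position, so it raises to [u]. → [noluevujiu].

ulavtiwumafnonipu, kahobuxutfu, noluevujiu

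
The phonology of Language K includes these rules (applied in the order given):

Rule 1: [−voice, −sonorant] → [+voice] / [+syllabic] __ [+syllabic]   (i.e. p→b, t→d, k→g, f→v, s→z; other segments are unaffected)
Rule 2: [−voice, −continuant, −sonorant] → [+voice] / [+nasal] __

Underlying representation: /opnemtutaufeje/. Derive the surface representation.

opnemdudauveje

Rule 1 (intervocalic voicing): /t/ is a voiceless obstruent between vowels /u/ and /a/, so it voices to [d]. /f/ is a voiceless obstruent between vowels /u/ and /e/, so it voices to [v]. /opnemtutaufeje/ → opnemtudauveje.
Rule 2 (post-nasal voicing): /t/ is a voiceless stop immediately after the nasal /m/, so it voices to [d]. /opnemtudauveje/ → opnemdudauveje.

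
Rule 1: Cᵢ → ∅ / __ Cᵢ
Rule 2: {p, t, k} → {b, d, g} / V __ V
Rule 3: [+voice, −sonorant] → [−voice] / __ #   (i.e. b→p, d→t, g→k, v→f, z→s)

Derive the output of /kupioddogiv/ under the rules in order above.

Rule 1 (degemination): /dd/ is a geminate; the first /d/ deletes. /kupioddogiv/ → kupiodogiv.
Rule 2 (intervocalic voicing): /p/ is a voiceless stop between vowels /u/ and /i/, so it voices to [b]. /kupiodogiv/ → kubiodogiv.
Rule 3 (final devoicing): /v/ is a voiced obstruent in word-final position, so it devoices to [f]. /kubiodogiv/ → kubiodogif.

kubiodogif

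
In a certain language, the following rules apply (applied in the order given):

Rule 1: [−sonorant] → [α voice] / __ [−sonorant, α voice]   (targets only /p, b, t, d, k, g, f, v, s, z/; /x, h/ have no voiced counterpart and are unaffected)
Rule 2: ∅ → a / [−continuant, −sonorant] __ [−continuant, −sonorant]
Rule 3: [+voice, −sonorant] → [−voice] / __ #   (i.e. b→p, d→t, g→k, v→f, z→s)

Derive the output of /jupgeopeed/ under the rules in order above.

Rule 1 (regressive voicing assimilation): /p/ precedes the voiced obstruent /g/, so it voices to [b] by assimilation. /jupgeopeed/ → jubgeopeed.
Rule 2 (stop-cluster a-epenthesis): /b/ and /g/ form a stop–stop cluster, so [a] is inserted between them. /jubgeopeed/ → jubageopeed.
Rule 3 (final devoicing): /d/ is a voiced obstruent in word-final position, so it devoices to [t]. /jubageopeed/ → jubageopeet.

jubageopeet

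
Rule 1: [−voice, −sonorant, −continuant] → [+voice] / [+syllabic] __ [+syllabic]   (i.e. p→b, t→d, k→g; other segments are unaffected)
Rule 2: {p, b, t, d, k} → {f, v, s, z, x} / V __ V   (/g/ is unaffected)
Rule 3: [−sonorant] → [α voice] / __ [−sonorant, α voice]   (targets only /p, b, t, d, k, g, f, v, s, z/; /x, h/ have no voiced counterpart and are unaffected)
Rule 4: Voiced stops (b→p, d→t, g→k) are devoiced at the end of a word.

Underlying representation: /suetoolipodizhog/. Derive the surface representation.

Rule 1 (intervocalic voicing): /t/ is a voiceless stop between vowels /e/ and /o/, so it voices to [d]. /p/ is a voiceless stop between vowels /i/ and /o/, so it voices to [b]. /suetoolipodizhog/ → suedoolibodizhog.
Rule 2 (intervocalic spirantization): /d/ is a stop between vowels /e/ and /o/, so it spirantizes to the fricative [z]. /b/ is a stop between vowels /i/ and /o/, so it spirantizes to the fricative [v]. /d/ is a stop between vowels /o/ and /i/, so it spirantizes to the fricative [z]. /suedoolibodizhog/ → suezoolivozizhog.
Rule 3 (regressive voicing assimilation): /z/ precedes the voiceless obstruent /h/, so it devoices to [s] by assimilation. /suezoolivozizhog/ → suezoolivozishog.
Rule 4 (final devoicing): /g/ is a voiced stop in word-final position, so it devoices to [k]. /suezoolivozishog/ → suezoolivozishok.

suezoolivozishok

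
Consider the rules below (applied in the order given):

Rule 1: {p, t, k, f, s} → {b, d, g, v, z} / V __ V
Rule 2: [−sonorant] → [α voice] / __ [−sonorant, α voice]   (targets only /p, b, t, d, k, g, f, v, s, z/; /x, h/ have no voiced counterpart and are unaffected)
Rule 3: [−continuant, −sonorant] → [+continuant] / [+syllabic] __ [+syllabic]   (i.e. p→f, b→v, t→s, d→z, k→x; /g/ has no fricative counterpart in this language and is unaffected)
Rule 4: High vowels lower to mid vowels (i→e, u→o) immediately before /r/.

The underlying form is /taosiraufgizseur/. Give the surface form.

taozerauvgisseor

Rule 1 (intervocalic voicing): /s/ is a voiceless obstruent between vowels /o/ and /i/, so it voices to [z]. /taosiraufgizseur/ → taoziraufgizseur.
Rule 2 (regressive voicing assimilation): /f/ precedes the voiced obstruent /g/, so it voices to [v] by assimilation. /z/ precedes the voiceless obstruent /s/, so it devoices to [s] by assimilation. /taoziraufgizseur/ → taozirauvgisseur.
Rule 3 (intervocalic spirantization): no segment meets the environment; /taozirauvgisseur/ is unchanged.
Rule 4 (pre-rhotic lowering): /i/ is a high vowel immediately before /r/, so it lowers to [e]. /u/ is a high vowel immediately before /r/, so it lowers to [o]. /taozirauvgisseur/ → taozerauvgisseor.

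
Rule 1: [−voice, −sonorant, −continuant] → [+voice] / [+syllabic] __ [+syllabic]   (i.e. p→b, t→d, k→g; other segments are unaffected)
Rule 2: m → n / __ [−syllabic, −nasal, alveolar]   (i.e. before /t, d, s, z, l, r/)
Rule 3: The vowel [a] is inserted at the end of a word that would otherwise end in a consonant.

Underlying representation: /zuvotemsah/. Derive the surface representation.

Rule 1 (intervocalic voicing): /t/ is a voiceless stop between vowels /o/ and /e/, so it voices to [d]. /zuvotemsah/ → zuvodemsah.
Rule 2 (nasal place assimilation): /m/ precedes the alveolar consonant /s/, so it assimilates in place to [n]. /zuvodemsah/ → zuvodensah.
Rule 3 (final a-epenthesis): the form ends in the consonant /h/, so [a] is inserted word-finally. /zuvodensah/ → zuvodensaha.

zuvodensaha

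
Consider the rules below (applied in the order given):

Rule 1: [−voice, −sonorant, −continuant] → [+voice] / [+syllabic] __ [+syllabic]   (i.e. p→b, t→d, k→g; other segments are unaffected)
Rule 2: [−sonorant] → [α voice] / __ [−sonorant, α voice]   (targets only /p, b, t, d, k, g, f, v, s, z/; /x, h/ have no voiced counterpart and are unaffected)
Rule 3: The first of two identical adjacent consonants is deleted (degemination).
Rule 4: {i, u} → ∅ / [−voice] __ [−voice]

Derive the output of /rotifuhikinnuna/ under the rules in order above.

Rule 1 (intervocalic voicing): /t/ is a voiceless stop between vowels /o/ and /i/, so it voices to [d]. /k/ is a voiceless stop between vowels /i/ and /i/, so it voices to [g]. /rotifuhikinnuna/ → rodifuhiginnuna.
Rule 2 (regressive voicing assimilation): no segment meets the environment; /rodifuhiginnuna/ is unchanged.
Rule 3 (degemination): /nn/ is a geminate; the first /n/ deletes. /rodifuhiginnuna/ → rodifuhiginuna.
Rule 4 (high vowel syncope): /u/ is a high vowel flanked by voiceless consonants /f/ and /h/, so it deletes. /rodifuhiginuna/ → rodifhiginuna.

rodifhiginuna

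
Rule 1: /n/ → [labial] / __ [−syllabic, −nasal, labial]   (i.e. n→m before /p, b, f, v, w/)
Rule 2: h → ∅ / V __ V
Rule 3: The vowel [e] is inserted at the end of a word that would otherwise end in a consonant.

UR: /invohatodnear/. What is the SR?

Rule 1 (nasal place assimilation): /n/ precedes the labial consonant /v/, so it assimilates in place to [m]. /invohatodnear/ → imvohatodnear.
Rule 2 (intervocalic h-deletion): /h/ occurs between vowels /o/ and /a/, so it deletes. /imvohatodnear/ → imvoatodnear.
Rule 3 (final e-epenthesis): the form ends in the consonant /r/, so [e] is inserted word-finally. /imvoatodnear/ → imvoatodneare.

imvoatodneare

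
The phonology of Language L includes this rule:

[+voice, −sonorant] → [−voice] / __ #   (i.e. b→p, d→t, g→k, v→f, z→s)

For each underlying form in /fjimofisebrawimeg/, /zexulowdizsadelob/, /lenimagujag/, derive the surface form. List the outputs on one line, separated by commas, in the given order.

/fjimofisebrawimeg/: /g/ is a voiced obstruent in word-final position, so it devoices to [k]. → [fjimofisebrawimek].
/zexulowdizsadelob/: /b/ is a voiced obstruent in word-final position, so it devoices to [p]. → [zexulowdizsadelop].
/lenimagujag/: /g/ is a voiced obstruent in word-final position, so it devoices to [k]. → [lenimagujak].

fjimofisebrawimek, zexulowdizsadelop, lenimagujak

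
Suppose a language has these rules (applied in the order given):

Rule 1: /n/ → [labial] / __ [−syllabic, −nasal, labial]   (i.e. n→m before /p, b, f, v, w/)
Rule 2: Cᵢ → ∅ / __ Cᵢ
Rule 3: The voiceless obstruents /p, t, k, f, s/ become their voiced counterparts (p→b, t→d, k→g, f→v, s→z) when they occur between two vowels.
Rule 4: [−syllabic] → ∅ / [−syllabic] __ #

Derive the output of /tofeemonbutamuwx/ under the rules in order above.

toveemombudamuw

Rule 1 (nasal place assimilation): /n/ precedes the labial consonant /b/, so it assimilates in place to [m]. /tofeemonbutamuwx/ → tofeemombutamuwx.
Rule 2 (degemination): no segment meets the environment; /tofeemombutamuwx/ is unchanged.
Rule 3 (intervocalic voicing): /f/ is a voiceless obstruent between vowels /o/ and /e/, so it voices to [v]. /t/ is a voiceless obstruent between vowels /u/ and /a/, so it voices to [d]. /tofeemombutamuwx/ → toveemombudamuwx.
Rule 4 (final cluster simplification): /x/ is the second consonant of a word-final cluster /wx/, so it deletes. /toveemombudamuwx/ → toveemombudamuw.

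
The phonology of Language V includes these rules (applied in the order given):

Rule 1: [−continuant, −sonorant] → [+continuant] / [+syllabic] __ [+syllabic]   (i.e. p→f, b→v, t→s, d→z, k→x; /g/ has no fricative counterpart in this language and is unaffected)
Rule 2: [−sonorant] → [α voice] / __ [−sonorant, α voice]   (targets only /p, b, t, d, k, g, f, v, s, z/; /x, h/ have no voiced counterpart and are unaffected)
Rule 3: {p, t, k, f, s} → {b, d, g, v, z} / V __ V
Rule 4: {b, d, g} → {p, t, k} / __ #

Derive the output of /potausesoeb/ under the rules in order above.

pozauzezoep

Rule 1 (intervocalic spirantization): /t/ is a stop between vowels /o/ and /a/, so it spirantizes to the fricative [s]. /potausesoeb/ → posausesoeb.
Rule 2 (regressive voicing assimilation): no segment meets the environment; /posausesoeb/ is unchanged.
Rule 3 (intervocalic voicing): /s/ is a voiceless obstruent between vowels /o/ and /a/, so it voices to [z]. /s/ is a voiceless obstruent between vowels /u/ and /e/, so it voices to [z]. /s/ is a voiceless obstruent between vowels /e/ and /o/, so it voices to [z]. /posausesoeb/ → pozauzezoeb.
Rule 4 (final devoicing): /b/ is a voiced stop in word-final position, so it devoices to [p]. /pozauzezoeb/ → pozauzezoep.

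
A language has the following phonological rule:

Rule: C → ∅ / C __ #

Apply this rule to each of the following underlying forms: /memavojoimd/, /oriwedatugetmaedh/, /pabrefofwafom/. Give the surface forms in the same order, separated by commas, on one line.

memavojoim, oriwedatugetmaed, pabrefofwafom

/memavojoimd/: /d/ is the second consonant of a word-final cluster /md/, so it deletes. → [memavojoim].
/oriwedatugetmaedh/: /h/ is the second consonant of a word-final cluster /dh/, so it deletes. → [oriwedatugetmaed].
/pabrefofwafom/: the rule's environment is not met; surfaces unchanged as [pabrefofwafom].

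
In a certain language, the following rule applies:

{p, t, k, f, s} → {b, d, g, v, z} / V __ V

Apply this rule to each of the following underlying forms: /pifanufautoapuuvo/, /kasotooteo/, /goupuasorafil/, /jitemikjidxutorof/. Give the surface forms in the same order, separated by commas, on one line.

/pifanufautoapuuvo/: /f/ is a voiceless obstruent between vowels /i/ and /a/, so it voices to [v]. /f/ is a voiceless obstruent between vowels /u/ and /a/, so it voices to [v]. /t/ is a voiceless obstruent between vowels /u/ and /o/, so it voices to [d]. /p/ is a voiceless obstruent between vowels /a/ and /u/, so it voices to [b]. → [pivanuvaudoabuuvo].
/kasotooteo/: /s/ is a voiceless obstruent between vowels /a/ and /o/, so it voices to [z]. /t/ is a voiceless obstruent between vowels /o/ and /o/, so it voices to [d]. /t/ is a voiceless obstruent between vowels /o/ and /e/, so it voices to [d]. → [kazodoodeo].
/goupuasorafil/: /p/ is a voiceless obstruent between vowels /u/ and /u/, so it voices to [b]. /s/ is a voiceless obstruent between vowels /a/ and /o/, so it voices to [z]. /f/ is a voiceless obstruent between vowels /a/ and /i/, so it voices to [v]. → [goubuazoravil].
/jitemikjidxutorof/: /t/ is a voiceless obstruent between vowels /i/ and /e/, so it voices to [d]. /t/ is a voiceless obstruent between vowels /u/ and /o/, so it voices to [d]. → [jidemikjidxudorof].

pivanuvaudoabuuvo, kazodoodeo, goubuazoravil, jidemikjidxudorof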